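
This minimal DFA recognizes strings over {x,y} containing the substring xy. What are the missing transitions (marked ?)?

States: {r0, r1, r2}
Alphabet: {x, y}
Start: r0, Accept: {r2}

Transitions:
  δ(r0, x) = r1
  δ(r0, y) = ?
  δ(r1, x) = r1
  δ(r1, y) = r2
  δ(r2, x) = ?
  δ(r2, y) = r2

From the language and accept set, identify what each state tracks — r0: no x seen yet; r1: seen a x, waiting for y; r2: substring xy seen.
Each missing δ(q, a) is the state matching the new tracked value after reading a.
δ(r0, y) = r0; δ(r2, x) = r2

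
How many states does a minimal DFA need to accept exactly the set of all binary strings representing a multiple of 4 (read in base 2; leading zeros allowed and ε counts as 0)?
By Myhill–Nerode, count the distinguishable equivalence classes: three classes — value mod 4 is 0, 2, or odd (residues 1 and 3 are indistinguishable: 2r+b mod 4 depends only on r mod 2).
3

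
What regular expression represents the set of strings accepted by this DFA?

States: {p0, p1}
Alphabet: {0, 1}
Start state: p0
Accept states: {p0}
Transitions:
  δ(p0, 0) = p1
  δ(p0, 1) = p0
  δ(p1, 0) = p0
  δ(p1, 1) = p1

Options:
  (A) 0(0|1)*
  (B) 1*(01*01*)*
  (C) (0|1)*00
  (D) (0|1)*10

Check each option against the DFA on short strings; one disagreement eliminates an option:
  (A) 0(0|1)*: on ε the DFA stays in p0 and accepts (p0 ∈ Accept), but the regex does not match it → eliminate
  (B) 1*(01*01*)*: agrees with the DFA on every string of length ≤ 6
  (C) (0|1)*00: on ε the DFA stays in p0 and accepts (p0 ∈ Accept), but the regex does not match it → eliminate
  (D) (0|1)*10: on ε the DFA stays in p0 and accepts (p0 ∈ Accept), but the regex does not match it → eliminate
Only (B) is consistent with the DFA.
(B) 1*(01*01*)*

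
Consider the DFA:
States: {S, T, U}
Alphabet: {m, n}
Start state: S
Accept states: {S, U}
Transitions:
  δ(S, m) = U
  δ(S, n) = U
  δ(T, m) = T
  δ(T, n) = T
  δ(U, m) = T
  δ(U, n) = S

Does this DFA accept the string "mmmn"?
Processing string "mmmn":
  S --m--> U
  U --m--> T
  T --m--> T
  T --n--> T
Final state: T
Accept states: {S, U}
No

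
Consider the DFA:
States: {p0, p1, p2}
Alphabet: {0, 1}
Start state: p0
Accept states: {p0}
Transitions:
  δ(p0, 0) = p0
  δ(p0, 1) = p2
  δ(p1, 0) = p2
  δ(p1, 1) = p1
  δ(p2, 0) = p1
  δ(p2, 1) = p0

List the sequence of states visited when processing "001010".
read '0': p0 → p0
  read '0': p0 → p0
  read '1': p0 → p2
  read '0': p2 → p1
  read '1': p1 → p1
  read '0': p1 → p2
p0 -> p0 -> p0 -> p2 -> p1 -> p1 -> p2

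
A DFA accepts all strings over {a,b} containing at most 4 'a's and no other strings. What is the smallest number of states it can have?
By Myhill–Nerode, count the distinguishable equivalence classes: 6 classes — having seen 0, 1, …, 4, or >4 copies of 'a'; counts 0 through 4 are accepting and >4 is dead.
6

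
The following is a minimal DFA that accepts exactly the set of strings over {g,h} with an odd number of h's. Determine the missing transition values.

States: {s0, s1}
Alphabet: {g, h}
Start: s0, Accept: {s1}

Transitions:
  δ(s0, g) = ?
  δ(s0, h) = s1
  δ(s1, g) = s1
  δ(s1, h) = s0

From the language and accept set, identify what each state tracks — s0: even number of h's so far; s1: odd number of h's so far.
Each missing δ(q, a) is the state matching the new tracked value after reading a.
δ(s0, g) = s0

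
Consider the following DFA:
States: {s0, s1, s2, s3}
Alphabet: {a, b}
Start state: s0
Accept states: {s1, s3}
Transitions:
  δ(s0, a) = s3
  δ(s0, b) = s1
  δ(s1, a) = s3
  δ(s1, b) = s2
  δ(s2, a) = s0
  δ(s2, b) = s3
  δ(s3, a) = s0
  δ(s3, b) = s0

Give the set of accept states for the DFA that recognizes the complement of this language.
Complement accept states = All states \ Original accept states
= {s0, s1, s2, s3} \ {s1, s3}
{s0, s2}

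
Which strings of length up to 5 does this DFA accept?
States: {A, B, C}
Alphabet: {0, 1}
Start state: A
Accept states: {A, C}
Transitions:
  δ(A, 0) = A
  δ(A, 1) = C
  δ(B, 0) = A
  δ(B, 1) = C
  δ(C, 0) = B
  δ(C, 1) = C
ε, 0, 1, 00, 01, 11, 000, 001, 011, 100, 101, 111, 0000, 0001, 0011, 0100, 0101, 0111, 1000, 1001, 1011, 1100, 1101, 1111, 00000, 00001, 00011, 00100, 00101, 00111, 01000, 01001, 01011, 01100, 01101, 01111, 10000, 10001, 10011, 10100, 10101, 10111, 11000, 11001, 11011, 11100, 11101, 11111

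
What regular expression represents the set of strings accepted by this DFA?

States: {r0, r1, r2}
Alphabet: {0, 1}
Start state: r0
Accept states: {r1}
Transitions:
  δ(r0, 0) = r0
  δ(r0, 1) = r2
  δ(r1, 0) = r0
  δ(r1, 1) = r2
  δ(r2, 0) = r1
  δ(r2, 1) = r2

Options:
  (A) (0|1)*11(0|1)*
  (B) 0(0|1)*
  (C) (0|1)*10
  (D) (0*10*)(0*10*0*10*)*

Check each option against the DFA on short strings; one disagreement eliminates an option:
  (A) (0|1)*11(0|1)*: on '10' the DFA goes r0 → r2 → r1 and accepts (r1 ∈ Accept), but the regex does not match it → eliminate
  (B) 0(0|1)*: on '0' the DFA goes r0 → r0 and rejects (r0 ∉ Accept), but the regex matches it → eliminate
  (C) (0|1)*10: agrees with the DFA on every string of length ≤ 6
  (D) (0*10*)(0*10*0*10*)*: on '1' the DFA goes r0 → r2 and rejects (r2 ∉ Accept), but the regex matches it → eliminate
Only (C) is consistent with the DFA.
(C) (0|1)*10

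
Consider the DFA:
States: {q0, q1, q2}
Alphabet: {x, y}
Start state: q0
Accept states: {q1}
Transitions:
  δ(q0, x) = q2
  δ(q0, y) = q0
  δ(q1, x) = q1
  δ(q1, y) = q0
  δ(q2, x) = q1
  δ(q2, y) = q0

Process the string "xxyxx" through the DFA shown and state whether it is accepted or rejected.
Processing string "xxyxx":
  q0 --x--> q2
  q2 --x--> q1
  q1 --y--> q0
  q0 --x--> q2
  q2 --x--> q1
Final state: q1
Accept states: {q1}
Yes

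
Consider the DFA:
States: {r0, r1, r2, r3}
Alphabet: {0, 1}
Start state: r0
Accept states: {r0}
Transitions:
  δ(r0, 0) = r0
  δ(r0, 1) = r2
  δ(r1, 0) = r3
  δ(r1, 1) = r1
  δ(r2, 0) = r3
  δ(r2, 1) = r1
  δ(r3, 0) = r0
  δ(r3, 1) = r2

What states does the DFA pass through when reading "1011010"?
read '1': r0 → r2
  read '0': r2 → r3
  read '1': r3 → r2
  read '1': r2 → r1
  read '0': r1 → r3
  read '1': r3 → r2
  read '0': r2 → r3
r0 -> r2 -> r3 -> r2 -> r1 -> r3 -> r2 -> r3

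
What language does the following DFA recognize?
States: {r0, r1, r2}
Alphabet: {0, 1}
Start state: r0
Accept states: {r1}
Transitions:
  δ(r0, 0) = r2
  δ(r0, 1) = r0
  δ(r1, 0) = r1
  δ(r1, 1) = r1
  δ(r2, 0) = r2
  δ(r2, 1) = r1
Testing a few strings:
  '1' → reject
  '000' → reject
  '00' → reject
  '0' → reject
State roles: r0=no 0 seen yet; r1=substring 01 seen; r2=seen a 0, waiting for 1
All binary strings containing the substring 01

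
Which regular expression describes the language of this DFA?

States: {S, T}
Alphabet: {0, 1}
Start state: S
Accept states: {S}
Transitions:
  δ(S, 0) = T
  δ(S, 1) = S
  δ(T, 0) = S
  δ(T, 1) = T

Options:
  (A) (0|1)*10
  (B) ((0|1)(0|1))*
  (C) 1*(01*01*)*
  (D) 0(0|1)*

Check each option against the DFA on short strings; one disagreement eliminates an option:
  (A) (0|1)*10: on ε the DFA stays in S and accepts (S ∈ Accept), but the regex does not match it → eliminate
  (B) ((0|1)(0|1))*: on '1' the DFA goes S → S and accepts (S ∈ Accept), but the regex does not match it → eliminate
  (C) 1*(01*01*)*: agrees with the DFA on every string of length ≤ 6
  (D) 0(0|1)*: on ε the DFA stays in S and accepts (S ∈ Accept), but the regex does not match it → eliminate
Only (C) is consistent with the DFA.
(C) 1*(01*01*)*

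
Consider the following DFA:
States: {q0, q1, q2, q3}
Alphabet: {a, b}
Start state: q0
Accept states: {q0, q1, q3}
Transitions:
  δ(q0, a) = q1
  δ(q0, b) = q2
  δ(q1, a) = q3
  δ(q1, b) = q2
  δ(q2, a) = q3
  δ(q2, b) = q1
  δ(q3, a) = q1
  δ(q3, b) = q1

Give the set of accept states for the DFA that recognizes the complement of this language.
Complement accept states = All states \ Original accept states
= {q0, q1, q2, q3} \ {q0, q1, q3}
{q2}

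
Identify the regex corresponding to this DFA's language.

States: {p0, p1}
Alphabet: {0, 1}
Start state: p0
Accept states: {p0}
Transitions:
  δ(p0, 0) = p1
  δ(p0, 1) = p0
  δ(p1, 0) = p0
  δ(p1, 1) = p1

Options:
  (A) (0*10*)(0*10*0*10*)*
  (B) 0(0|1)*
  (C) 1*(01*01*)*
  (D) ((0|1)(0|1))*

Check each option against the DFA on short strings; one disagreement eliminates an option:
  (A) (0*10*)(0*10*0*10*)*: on ε the DFA stays in p0 and accepts (p0 ∈ Accept), but the regex does not match it → eliminate
  (B) 0(0|1)*: on ε the DFA stays in p0 and accepts (p0 ∈ Accept), but the regex does not match it → eliminate
  (C) 1*(01*01*)*: agrees with the DFA on every string of length ≤ 6
  (D) ((0|1)(0|1))*: on '1' the DFA goes p0 → p0 and accepts (p0 ∈ Accept), but the regex does not match it → eliminate
Only (C) is consistent with the DFA.
(C) 1*(01*01*)*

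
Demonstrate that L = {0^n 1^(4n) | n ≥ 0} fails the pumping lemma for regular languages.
Assume L is regular with pumping length p. Idea: pumping the 0-block breaks the 1:4 ratio.
Choose s = 0^p 1^(4p) (length 5p ≥ p). By the pumping lemma, s = xyz with |xy| ≤ p, |y| > 0, so y = 0^k with k ≥ 1. Then xy²z = 0^(p+k) 1^(4p). For this to be in L we would need 4p = 4(p+k), i.e. 4k = 0, contradicting k ≥ 1. So xy²z ∉ L.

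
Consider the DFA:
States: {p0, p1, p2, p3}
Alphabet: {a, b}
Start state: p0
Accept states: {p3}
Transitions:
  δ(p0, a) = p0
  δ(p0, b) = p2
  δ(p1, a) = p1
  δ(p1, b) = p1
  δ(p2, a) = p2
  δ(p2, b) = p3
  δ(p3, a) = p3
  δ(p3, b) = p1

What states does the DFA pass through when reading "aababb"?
read 'a': p0 → p0
  read 'a': p0 → p0
  read 'b': p0 → p2
  read 'a': p2 → p2
  read 'b': p2 → p3
  read 'b': p3 → p1
p0 -> p0 -> p0 -> p2 -> p2 -> p3 -> p1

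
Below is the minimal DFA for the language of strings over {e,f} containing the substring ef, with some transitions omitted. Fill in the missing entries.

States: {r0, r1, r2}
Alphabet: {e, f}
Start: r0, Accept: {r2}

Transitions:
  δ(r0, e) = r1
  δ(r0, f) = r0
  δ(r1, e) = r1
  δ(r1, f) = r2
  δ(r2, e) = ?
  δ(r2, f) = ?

From the language and accept set, identify what each state tracks — r0: no e seen yet; r1: seen a e, waiting for f; r2: substring ef seen.
Each missing δ(q, a) is the state matching the new tracked value after reading a.
δ(r2, e) = r2; δ(r2, f) = r2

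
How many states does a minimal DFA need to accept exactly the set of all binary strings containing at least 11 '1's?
By Myhill–Nerode, count the distinguishable equivalence classes: 12 classes — having seen 0, 1, …, 10, or ≥11 copies of '1'; any two classes i < j (j ≤ 11) are distinguished by the string 1^(11−j), which takes class j to 11 copies (accepted) but leaves class i below 11 (rejected).
12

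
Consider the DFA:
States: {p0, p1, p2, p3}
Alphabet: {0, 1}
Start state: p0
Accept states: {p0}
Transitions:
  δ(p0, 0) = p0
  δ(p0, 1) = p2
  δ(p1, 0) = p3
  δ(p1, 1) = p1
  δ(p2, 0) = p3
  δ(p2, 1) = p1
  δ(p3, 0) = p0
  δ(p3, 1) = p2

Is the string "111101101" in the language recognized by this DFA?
Processing string "111101101":
  p0 --1--> p2
  p2 --1--> p1
  p1 --1--> p1
  p1 --1--> p1
  p1 --0--> p3
  p3 --1--> p2
  p2 --1--> p1
  p1 --0--> p3
  p3 --1--> p2
Final state: p2
Accept states: {p0}
No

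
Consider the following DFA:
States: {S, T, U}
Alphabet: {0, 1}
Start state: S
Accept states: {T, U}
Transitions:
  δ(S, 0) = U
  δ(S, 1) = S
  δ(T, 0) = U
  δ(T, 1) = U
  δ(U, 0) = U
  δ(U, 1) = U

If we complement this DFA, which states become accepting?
Complement accept states = All states \ Original accept states
= {S, T, U} \ {T, U}
{S}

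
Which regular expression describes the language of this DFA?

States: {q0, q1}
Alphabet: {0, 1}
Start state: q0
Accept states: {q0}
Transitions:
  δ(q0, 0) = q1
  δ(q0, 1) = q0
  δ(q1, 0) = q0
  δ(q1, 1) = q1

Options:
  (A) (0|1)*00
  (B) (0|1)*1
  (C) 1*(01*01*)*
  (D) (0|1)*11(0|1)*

Check each option against the DFA on short strings; one disagreement eliminates an option:
  (A) (0|1)*00: on ε the DFA stays in q0 and accepts (q0 ∈ Accept), but the regex does not match it → eliminate
  (B) (0|1)*1: on ε the DFA stays in q0 and accepts (q0 ∈ Accept), but the regex does not match it → eliminate
  (C) 1*(01*01*)*: agrees with the DFA on every string of length ≤ 6
  (D) (0|1)*11(0|1)*: on ε the DFA stays in q0 and accepts (q0 ∈ Accept), but the regex does not match it → eliminate
Only (C) is consistent with the DFA.
(C) 1*(01*01*)*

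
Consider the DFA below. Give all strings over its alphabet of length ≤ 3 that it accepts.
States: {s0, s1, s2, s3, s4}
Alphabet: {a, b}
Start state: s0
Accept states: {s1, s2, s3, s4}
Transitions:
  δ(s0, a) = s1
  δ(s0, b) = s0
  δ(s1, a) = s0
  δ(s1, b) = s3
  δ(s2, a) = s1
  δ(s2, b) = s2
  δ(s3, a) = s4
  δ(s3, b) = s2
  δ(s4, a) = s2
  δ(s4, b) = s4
a, ab, ba, aaa, aba, abb, bab, bba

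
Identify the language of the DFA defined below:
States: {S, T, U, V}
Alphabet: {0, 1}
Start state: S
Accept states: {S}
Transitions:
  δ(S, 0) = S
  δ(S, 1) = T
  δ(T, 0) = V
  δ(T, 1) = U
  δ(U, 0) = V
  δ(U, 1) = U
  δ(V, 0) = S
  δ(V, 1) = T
Testing a few strings:
  '11' → reject
  '0011' → reject
  '0' → accept
  '01' → reject
State roles: S=value ≡ 0 (mod 4); T=value ≡ 1 (mod 4); U=value ≡ 3 (mod 4); V=value ≡ 2 (mod 4)
All binary strings representing a multiple of 4 (read in base 2; leading zeros allowed and ε counts as 0)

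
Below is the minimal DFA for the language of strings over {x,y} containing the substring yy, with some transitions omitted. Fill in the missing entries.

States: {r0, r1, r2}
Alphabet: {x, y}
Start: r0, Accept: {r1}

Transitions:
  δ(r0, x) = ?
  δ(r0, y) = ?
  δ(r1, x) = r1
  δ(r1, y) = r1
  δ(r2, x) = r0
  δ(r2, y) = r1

From the language and accept set, identify what each state tracks — r0: no progress toward yy; r1: substring yy seen; r2: one trailing y.
Each missing δ(q, a) is the state matching the new tracked value after reading a.
δ(r0, x) = r0; δ(r0, y) = r2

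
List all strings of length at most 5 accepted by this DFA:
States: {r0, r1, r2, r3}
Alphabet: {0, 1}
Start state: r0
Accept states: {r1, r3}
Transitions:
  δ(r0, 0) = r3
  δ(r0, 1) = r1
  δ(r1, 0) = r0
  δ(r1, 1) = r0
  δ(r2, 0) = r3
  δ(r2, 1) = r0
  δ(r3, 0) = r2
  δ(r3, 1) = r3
0, 1, 01, 000, 011, 100, 101, 110, 111, 0001, 0010, 0011, 0100, 0111, 1001, 1101, 00000, 00011, 00101, 01001, 01010, 01011, 01100, 01111, 10000, 10011, 10100, 10101, 10110, 10111, 11000, 11011, 11100, 11101, 11110, 11111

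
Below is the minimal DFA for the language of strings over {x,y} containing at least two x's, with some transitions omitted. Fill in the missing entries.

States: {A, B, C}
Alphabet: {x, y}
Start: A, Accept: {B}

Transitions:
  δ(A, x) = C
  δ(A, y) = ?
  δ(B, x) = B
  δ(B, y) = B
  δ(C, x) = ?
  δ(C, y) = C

From the language and accept set, identify what each state tracks — A: zero x's seen; B: ≥ two x's seen; C: one x seen.
Each missing δ(q, a) is the state matching the new tracked value after reading a.
δ(A, y) = A; δ(C, x) = B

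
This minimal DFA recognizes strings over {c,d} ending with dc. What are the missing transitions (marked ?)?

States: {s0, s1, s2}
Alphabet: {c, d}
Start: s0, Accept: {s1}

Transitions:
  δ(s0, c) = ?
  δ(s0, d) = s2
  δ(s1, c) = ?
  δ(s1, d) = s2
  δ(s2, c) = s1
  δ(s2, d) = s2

From the language and accept set, identify what each state tracks — s0: no suffix match; s1: suffix is dc; s2: one trailing d.
Each missing δ(q, a) is the state matching the new tracked value after reading a.
δ(s0, c) = s0; δ(s1, c) = s0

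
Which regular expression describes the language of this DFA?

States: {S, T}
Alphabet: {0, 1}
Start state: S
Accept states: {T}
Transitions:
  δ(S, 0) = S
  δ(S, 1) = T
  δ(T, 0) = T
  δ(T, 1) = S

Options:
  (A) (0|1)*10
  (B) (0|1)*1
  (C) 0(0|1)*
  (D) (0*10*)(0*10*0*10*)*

Check each option against the DFA on short strings; one disagreement eliminates an option:
  (A) (0|1)*10: on '1' the DFA goes S → T and accepts (T ∈ Accept), but the regex does not match it → eliminate
  (B) (0|1)*1: on '10' the DFA goes S → T → T and accepts (T ∈ Accept), but the regex does not match it → eliminate
  (C) 0(0|1)*: on '0' the DFA goes S → S and rejects (S ∉ Accept), but the regex matches it → eliminate
  (D) (0*10*)(0*10*0*10*)*: agrees with the DFA on every string of length ≤ 6
Only (D) is consistent with the DFA.
(D) (0*10*)(0*10*0*10*)*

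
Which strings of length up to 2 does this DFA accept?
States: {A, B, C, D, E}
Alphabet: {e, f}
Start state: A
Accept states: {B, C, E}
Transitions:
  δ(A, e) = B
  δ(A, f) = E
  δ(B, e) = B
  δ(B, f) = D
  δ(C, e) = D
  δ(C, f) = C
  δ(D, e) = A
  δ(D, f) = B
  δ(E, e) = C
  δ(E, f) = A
e, f, ee, fe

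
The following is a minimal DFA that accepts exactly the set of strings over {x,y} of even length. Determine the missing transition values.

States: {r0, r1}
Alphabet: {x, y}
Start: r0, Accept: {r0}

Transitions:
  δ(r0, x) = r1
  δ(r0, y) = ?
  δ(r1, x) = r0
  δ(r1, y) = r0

From the language and accept set, identify what each state tracks — r0: even length so far; r1: odd length so far.
Each missing δ(q, a) is the state matching the new tracked value after reading a.
δ(r0, y) = r1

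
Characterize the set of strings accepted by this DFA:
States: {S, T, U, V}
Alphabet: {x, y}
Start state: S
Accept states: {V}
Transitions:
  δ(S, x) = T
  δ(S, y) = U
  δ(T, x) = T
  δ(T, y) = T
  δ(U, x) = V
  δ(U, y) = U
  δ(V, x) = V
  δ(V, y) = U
Testing a few strings:
  'yxyx' → accept
  'y' → reject
  'yyy' → reject
  'yx' → accept
State roles: S=no input read; T=started with x (dead); U=started with y, last symbol y; V=started with y, last symbol x
All strings over {x,y} that start with y and end with x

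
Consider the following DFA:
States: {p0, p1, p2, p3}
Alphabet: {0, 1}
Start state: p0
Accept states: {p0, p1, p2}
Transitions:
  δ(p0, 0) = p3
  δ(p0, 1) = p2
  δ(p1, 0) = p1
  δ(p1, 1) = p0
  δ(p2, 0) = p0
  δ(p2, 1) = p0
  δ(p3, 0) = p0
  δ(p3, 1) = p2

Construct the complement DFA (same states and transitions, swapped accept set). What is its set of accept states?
Complement accept states = All states \ Original accept states
= {p0, p1, p2, p3} \ {p0, p1, p2}
{p3}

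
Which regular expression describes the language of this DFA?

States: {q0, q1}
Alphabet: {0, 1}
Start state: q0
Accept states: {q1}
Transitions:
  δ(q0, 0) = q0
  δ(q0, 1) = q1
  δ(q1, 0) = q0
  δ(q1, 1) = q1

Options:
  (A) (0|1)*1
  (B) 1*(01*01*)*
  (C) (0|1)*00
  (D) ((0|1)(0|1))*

Check each option against the DFA on short strings; one disagreement eliminates an option:
  (A) (0|1)*1: agrees with the DFA on every string of length ≤ 6
  (B) 1*(01*01*)*: on ε the DFA stays in q0 and rejects (q0 ∉ Accept), but the regex matches it → eliminate
  (C) (0|1)*00: on '1' the DFA goes q0 → q1 and accepts (q1 ∈ Accept), but the regex does not match it → eliminate
  (D) ((0|1)(0|1))*: on ε the DFA stays in q0 and rejects (q0 ∉ Accept), but the regex matches it → eliminate
Only (A) is consistent with the DFA.
(A) (0|1)*1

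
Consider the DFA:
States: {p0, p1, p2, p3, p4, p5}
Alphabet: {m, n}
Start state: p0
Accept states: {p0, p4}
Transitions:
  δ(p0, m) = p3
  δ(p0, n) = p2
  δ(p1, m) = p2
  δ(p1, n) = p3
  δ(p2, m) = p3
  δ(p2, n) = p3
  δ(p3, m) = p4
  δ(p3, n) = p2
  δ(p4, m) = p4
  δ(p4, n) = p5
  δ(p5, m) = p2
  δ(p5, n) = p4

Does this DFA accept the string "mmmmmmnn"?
Processing string "mmmmmmnn":
  p0 --m--> p3
  p3 --m--> p4
  p4 --m--> p4
  p4 --m--> p4
  p4 --m--> p4
  p4 --m--> p4
  p4 --n--> p5
  p5 --n--> p4
Final state: p4
Accept states: {p0, p4}
Yes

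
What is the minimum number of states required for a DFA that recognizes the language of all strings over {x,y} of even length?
By Myhill–Nerode, count the distinguishable equivalence classes: two classes — parity of the length.
2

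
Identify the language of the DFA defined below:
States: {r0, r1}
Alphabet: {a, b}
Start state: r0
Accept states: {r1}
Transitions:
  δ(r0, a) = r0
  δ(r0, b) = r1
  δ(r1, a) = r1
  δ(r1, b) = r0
Testing a few strings:
  'bba' → reject
  'ba' → accept
  'a' → reject
  'aba' → accept
State roles: r0=even number of b's so far; r1=odd number of b's so far
All strings over {a,b} with an odd number of b's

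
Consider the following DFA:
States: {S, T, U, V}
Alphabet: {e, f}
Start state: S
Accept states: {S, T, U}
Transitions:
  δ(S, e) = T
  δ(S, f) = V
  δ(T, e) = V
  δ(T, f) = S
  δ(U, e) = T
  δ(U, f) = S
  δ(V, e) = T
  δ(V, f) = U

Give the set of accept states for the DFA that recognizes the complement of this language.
Complement accept states = All states \ Original accept states
= {S, T, U, V} \ {S, T, U}
{V}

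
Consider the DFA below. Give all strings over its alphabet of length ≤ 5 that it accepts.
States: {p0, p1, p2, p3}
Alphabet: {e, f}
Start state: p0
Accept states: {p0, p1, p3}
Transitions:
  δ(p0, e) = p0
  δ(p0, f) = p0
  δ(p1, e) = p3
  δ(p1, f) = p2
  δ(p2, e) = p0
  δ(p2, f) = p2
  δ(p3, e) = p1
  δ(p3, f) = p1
ε, e, f, ee, ef, fe, ff, eee, eef, efe, eff, fee, fef, ffe, fff, eeee, eeef, eefe, eeff, efee, efef, effe, efff, feee, feef, fefe, feff, ffee, ffef, fffe, ffff, eeeee, eeeef, eeefe, eeeff, eefee, eefef, eeffe, eefff, efeee, efeef, efefe, efeff, effee, effef, efffe, effff, feeee, feeef, feefe, feeff, fefee, fefef, feffe, fefff, ffeee, ffeef, ffefe, ffeff, fffee, fffef, ffffe, fffff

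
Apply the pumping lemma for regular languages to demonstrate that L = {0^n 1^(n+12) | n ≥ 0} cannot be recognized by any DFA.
Assume L is regular with pumping length p. Idea: pumping the 0-block breaks the fixed offset of 12.
Choose s = 0^p 1^(p+12) ∈ L. By the pumping lemma, s = xyz with |xy| ≤ p, |y| > 0, so y = 0^k with k ≥ 1. Then xy²z = 0^(p+k) 1^(p+12). For this to be in L we would need p+12 = (p+k)+12, i.e. k = 0, contradicting k ≥ 1. So xy²z ∉ L.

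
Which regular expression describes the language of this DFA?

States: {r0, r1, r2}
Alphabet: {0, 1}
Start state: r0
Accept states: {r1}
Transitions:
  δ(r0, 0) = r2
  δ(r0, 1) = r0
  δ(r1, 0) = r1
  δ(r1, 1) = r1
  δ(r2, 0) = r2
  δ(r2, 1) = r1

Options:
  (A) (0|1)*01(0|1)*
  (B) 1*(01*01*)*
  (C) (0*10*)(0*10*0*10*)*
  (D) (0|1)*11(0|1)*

Check each option against the DFA on short strings; one disagreement eliminates an option:
  (A) (0|1)*01(0|1)*: agrees with the DFA on every string of length ≤ 6
  (B) 1*(01*01*)*: on ε the DFA stays in r0 and rejects (r0 ∉ Accept), but the regex matches it → eliminate
  (C) (0*10*)(0*10*0*10*)*: on '1' the DFA goes r0 → r0 and rejects (r0 ∉ Accept), but the regex matches it → eliminate
  (D) (0|1)*11(0|1)*: on '01' the DFA goes r0 → r2 → r1 and accepts (r1 ∈ Accept), but the regex does not match it → eliminate
Only (A) is consistent with the DFA.
(A) (0|1)*01(0|1)*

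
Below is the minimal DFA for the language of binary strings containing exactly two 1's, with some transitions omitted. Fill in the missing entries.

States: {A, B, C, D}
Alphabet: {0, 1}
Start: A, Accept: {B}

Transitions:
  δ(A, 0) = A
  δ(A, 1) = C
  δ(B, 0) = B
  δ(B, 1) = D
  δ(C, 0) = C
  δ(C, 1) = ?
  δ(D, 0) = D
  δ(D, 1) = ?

From the language and accept set, identify what each state tracks — A: zero 1's; B: two 1's; C: one 1; D: ≥ three 1's (dead).
Each missing δ(q, a) is the state matching the new tracked value after reading a.
δ(C, 1) = B; δ(D, 1) = D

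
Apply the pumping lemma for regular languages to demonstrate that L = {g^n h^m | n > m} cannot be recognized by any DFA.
Assume L is regular with pumping length p. Idea: pumping down the g-block drops the g-count to at most the h-count.
Choose s = g^(p+1) h^p ∈ L (|s| = 2p+1 ≥ p). By the pumping lemma, s = xyz with |xy| ≤ p, |y| > 0, so y = g^k with k ≥ 1. Take i = 0: xz = g^(p+1−k) h^p. Since k ≥ 1, p+1−k ≤ p, so the number of g's is no longer strictly greater than the number of h's, hence xz ∉ L.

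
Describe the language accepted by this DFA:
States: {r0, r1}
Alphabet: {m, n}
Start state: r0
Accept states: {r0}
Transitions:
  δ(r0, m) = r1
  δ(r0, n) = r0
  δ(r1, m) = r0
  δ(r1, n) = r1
Testing a few strings:
  'm' → reject
  'mn' → reject
  'nm' → reject
  'nmn' → reject
State roles: r0=even number of m's so far; r1=odd number of m's so far
All strings over {m,n} with an even number of m's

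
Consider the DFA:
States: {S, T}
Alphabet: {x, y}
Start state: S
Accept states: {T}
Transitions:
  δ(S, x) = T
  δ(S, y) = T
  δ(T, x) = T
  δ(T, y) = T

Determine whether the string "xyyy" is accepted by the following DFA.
Processing string "xyyy":
  S --x--> T
  T --y--> T
  T --y--> T
  T --y--> T
Final state: T
Accept states: {T}
Yes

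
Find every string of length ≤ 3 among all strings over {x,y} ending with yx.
yx, xyx, yyx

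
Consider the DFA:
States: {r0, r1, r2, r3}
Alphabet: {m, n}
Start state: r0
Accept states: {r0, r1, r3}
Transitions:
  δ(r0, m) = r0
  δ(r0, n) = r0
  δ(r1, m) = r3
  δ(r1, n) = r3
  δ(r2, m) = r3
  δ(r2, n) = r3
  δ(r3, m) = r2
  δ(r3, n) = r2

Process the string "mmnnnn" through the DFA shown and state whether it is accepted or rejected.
Processing string "mmnnnn":
  r0 --m--> r0
  r0 --m--> r0
  r0 --n--> r0
  r0 --n--> r0
  r0 --n--> r0
  r0 --n--> r0
Final state: r0
Accept states: {r0, r1, r3}
Yes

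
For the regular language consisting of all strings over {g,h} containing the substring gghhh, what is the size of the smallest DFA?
By Myhill–Nerode, count the distinguishable equivalence classes: 6 classes — one per longest suffix of the input that is a prefix of 'gghhh' (lengths 0 through 4), plus an absorbing 'already seen gghhh' class.
6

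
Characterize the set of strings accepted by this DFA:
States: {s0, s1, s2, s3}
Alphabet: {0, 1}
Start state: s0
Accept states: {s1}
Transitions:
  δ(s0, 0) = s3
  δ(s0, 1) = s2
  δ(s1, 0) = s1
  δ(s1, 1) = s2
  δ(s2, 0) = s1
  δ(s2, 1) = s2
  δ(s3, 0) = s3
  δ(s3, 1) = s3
Testing a few strings:
  '1' → reject
  '011' → reject
  '101' → reject
  '0' → reject
State roles: s0=no input read; s1=started with 1, last symbol 0; s2=started with 1, last symbol 1; s3=started with 0 (dead)
All binary strings that start with 1 and end with 0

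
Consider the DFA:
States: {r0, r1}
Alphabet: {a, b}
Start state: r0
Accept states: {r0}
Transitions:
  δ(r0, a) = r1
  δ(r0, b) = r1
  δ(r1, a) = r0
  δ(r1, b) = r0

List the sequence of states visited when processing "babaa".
read 'b': r0 → r1
  read 'a': r1 → r0
  read 'b': r0 → r1
  read 'a': r1 → r0
  read 'a': r0 → r1
r0 -> r1 -> r0 -> r1 -> r0 -> r1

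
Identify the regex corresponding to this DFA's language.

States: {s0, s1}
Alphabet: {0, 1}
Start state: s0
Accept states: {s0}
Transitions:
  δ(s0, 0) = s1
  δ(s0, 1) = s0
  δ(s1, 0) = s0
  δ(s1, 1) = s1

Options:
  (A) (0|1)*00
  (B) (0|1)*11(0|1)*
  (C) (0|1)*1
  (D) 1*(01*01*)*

Check each option against the DFA on short strings; one disagreement eliminates an option:
  (A) (0|1)*00: on ε the DFA stays in s0 and accepts (s0 ∈ Accept), but the regex does not match it → eliminate
  (B) (0|1)*11(0|1)*: on ε the DFA stays in s0 and accepts (s0 ∈ Accept), but the regex does not match it → eliminate
  (C) (0|1)*1: on ε the DFA stays in s0 and accepts (s0 ∈ Accept), but the regex does not match it → eliminate
  (D) 1*(01*01*)*: agrees with the DFA on every string of length ≤ 6
Only (D) is consistent with the DFA.
(D) 1*(01*01*)*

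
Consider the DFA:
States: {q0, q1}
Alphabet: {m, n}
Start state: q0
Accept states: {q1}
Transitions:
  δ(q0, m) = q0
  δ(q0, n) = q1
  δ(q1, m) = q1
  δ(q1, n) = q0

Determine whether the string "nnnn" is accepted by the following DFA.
Processing string "nnnn":
  q0 --n--> q1
  q1 --n--> q0
  q0 --n--> q1
  q1 --n--> q0
Final state: q0
Accept states: {q1}
No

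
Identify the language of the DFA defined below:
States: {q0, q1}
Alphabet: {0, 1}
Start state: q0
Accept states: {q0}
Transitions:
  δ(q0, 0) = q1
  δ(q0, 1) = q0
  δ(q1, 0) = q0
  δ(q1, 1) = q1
Testing a few strings:
  '101' → reject
  '01' → reject
  '0' → reject
  '010' → accept
State roles: q0=even number of 0's so far; q1=odd number of 0's so far
All binary strings with an even number of 0's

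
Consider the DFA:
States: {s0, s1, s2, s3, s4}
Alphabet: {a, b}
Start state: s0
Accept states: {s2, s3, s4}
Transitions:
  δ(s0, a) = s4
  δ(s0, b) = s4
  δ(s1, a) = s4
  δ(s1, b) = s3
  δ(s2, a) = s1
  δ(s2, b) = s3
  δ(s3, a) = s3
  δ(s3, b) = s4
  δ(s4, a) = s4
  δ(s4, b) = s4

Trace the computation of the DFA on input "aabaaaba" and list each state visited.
read 'a': s0 → s4
  read 'a': s4 → s4
  read 'b': s4 → s4
  read 'a': s4 → s4
  read 'a': s4 → s4
  read 'a': s4 → s4
  read 'b': s4 → s4
  read 'a': s4 → s4
s0 -> s4 -> s4 -> s4 -> s4 -> s4 -> s4 -> s4 -> s4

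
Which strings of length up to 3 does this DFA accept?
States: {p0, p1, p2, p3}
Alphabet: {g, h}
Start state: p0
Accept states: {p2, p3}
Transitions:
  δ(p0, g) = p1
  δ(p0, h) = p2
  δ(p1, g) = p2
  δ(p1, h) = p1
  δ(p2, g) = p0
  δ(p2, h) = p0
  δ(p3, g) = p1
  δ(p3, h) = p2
h, gg, ghg, hgh, hhh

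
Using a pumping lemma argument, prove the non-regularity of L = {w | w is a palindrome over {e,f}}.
Assume L is regular with pumping length p. Idea: pumping the leading e-block breaks the symmetry.
Choose s = e^p f e^p (a palindrome of length 2p+1 ≥ p). By the pumping lemma, s = xyz with |xy| ≤ p, |y| > 0, so y = e^k with k > 0 (xy lies entirely in the first e^p). Then xy²z = e^(p+k) f e^p, which is not a palindrome since p+k ≠ p.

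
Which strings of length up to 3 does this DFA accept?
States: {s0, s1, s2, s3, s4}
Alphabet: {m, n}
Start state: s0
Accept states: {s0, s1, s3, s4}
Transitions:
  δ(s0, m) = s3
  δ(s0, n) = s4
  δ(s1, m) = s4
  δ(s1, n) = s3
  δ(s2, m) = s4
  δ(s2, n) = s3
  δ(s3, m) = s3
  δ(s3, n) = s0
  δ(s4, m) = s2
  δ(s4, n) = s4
ε, m, n, mm, mn, nn, mmm, mmn, mnm, mnn, nmm, nmn, nnn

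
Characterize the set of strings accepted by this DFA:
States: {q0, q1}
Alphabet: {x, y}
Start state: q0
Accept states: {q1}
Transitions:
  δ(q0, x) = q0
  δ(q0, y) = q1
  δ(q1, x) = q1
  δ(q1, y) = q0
Testing a few strings:
  'xxy' → accept
  'x' → reject
  'xy' → accept
  'xx' → reject
State roles: q0=even number of y's so far; q1=odd number of y's so far
All strings over {x,y} with an odd number of y's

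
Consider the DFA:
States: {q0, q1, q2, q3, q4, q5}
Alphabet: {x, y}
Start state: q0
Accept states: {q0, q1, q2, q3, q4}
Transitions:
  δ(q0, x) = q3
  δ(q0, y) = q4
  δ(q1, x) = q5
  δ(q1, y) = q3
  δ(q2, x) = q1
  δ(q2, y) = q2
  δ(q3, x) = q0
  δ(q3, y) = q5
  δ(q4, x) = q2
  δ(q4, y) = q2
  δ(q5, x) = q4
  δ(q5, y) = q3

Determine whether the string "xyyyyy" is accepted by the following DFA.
Processing string "xyyyyy":
  q0 --x--> q3
  q3 --y--> q5
  q5 --y--> q3
  q3 --y--> q5
  q5 --y--> q3
  q3 --y--> q5
Final state: q5
Accept states: {q0, q1, q2, q3, q4}
No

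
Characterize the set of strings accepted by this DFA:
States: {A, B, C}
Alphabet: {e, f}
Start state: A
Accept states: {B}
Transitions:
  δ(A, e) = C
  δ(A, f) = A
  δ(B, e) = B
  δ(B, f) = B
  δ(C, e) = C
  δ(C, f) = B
Testing a few strings:
  'ef' → accept
  'e' → reject
  'fe' → reject
  'fee' → reject
State roles: A=no e seen yet; B=substring ef seen; C=seen a e, waiting for f
All strings over {e,f} containing the substring ef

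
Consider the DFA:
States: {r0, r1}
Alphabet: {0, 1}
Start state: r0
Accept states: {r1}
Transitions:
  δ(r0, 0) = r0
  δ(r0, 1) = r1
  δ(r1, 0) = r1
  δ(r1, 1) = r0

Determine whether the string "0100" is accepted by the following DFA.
Processing string "0100":
  r0 --0--> r0
  r0 --1--> r1
  r1 --0--> r1
  r1 --0--> r1
Final state: r1
Accept states: {r1}
Yes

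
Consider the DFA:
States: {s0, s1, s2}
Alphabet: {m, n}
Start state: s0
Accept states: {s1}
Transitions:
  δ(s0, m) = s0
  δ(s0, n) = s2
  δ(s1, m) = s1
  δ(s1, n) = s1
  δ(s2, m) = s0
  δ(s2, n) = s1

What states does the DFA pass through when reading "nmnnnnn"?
read 'n': s0 → s2
  read 'm': s2 → s0
  read 'n': s0 → s2
  read 'n': s2 → s1
  read 'n': s1 → s1
  read 'n': s1 → s1
  read 'n': s1 → s1
s0 -> s2 -> s0 -> s2 -> s1 -> s1 -> s1 -> s1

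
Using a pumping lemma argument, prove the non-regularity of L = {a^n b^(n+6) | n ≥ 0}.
Assume L is regular with pumping length p. Idea: pumping the a-block breaks the fixed offset of 6.
Choose s = a^p b^(p+6) ∈ L. By the pumping lemma, s = xyz with |xy| ≤ p, |y| > 0, so y = a^k with k ≥ 1. Then xy²z = a^(p+k) b^(p+6). For this to be in L we would need p+6 = (p+k)+6, i.e. k = 0, contradicting k ≥ 1. So xy²z ∉ L.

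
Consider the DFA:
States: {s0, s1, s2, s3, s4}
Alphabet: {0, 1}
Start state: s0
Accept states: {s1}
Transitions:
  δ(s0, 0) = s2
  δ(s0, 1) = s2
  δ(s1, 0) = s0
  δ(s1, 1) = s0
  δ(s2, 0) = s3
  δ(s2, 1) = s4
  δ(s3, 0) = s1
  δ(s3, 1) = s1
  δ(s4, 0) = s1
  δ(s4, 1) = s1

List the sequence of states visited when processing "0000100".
read '0': s0 → s2
  read '0': s2 → s3
  read '0': s3 → s1
  read '0': s1 → s0
  read '1': s0 → s2
  read '0': s2 → s3
  read '0': s3 → s1
s0 -> s2 -> s3 -> s1 -> s0 -> s2 -> s3 -> s1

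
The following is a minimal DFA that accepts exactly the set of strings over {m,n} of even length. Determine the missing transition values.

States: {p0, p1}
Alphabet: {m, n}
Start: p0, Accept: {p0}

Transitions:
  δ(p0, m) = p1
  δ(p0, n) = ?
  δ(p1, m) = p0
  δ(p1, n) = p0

From the language and accept set, identify what each state tracks — p0: even length so far; p1: odd length so far.
Each missing δ(q, a) is the state matching the new tracked value after reading a.
δ(p0, n) = p1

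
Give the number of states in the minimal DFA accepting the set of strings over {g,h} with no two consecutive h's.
By Myhill–Nerode, count the distinguishable equivalence classes: three classes — safe with last≠h / safe with last=h / hh seen (dead).
3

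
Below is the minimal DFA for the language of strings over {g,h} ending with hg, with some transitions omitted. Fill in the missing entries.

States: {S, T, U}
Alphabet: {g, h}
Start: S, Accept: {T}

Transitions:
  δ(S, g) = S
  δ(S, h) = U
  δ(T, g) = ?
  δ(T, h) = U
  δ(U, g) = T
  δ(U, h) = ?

From the language and accept set, identify what each state tracks — S: no suffix match; T: suffix is hg; U: one trailing h.
Each missing δ(q, a) is the state matching the new tracked value after reading a.
δ(T, g) = S; δ(U, h) = U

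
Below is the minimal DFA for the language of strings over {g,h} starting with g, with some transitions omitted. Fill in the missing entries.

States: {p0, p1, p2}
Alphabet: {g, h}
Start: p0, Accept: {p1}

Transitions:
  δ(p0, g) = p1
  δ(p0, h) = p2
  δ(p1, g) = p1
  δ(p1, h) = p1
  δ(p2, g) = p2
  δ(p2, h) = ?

From the language and accept set, identify what each state tracks — p0: no input read; p1: started with g; p2: started with h (dead).
Each missing δ(q, a) is the state matching the new tracked value after reading a.
δ(p2, h) = p2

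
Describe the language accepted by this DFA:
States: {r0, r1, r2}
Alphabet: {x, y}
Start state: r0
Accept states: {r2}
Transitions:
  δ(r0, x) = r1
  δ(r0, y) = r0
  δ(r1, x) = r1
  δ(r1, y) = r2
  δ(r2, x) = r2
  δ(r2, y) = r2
Testing a few strings:
  'xy' → accept
  'x' → reject
  'yxy' → accept
  'xxxx' → reject
State roles: r0=no x seen yet; r1=seen a x, waiting for y; r2=substring xy seen
All strings over {x,y} containing the substring xy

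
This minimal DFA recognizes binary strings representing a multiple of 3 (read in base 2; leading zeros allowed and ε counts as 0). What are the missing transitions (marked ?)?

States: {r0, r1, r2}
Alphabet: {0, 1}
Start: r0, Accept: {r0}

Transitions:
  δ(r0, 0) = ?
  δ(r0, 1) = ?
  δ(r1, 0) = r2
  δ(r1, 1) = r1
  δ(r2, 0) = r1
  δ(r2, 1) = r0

From the language and accept set, identify what each state tracks — r0: value ≡ 0 (mod 3); r1: value ≡ 2 (mod 3); r2: value ≡ 1 (mod 3).
Each missing δ(q, a) is the state matching the new tracked value after reading a.
δ(r0, 0) = r0; δ(r0, 1) = r2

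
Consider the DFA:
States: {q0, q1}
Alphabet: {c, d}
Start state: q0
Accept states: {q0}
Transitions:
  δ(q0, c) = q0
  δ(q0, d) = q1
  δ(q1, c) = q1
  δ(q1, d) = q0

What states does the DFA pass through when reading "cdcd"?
read 'c': q0 → q0
  read 'd': q0 → q1
  read 'c': q1 → q1
  read 'd': q1 → q0
q0 -> q0 -> q1 -> q1 -> q0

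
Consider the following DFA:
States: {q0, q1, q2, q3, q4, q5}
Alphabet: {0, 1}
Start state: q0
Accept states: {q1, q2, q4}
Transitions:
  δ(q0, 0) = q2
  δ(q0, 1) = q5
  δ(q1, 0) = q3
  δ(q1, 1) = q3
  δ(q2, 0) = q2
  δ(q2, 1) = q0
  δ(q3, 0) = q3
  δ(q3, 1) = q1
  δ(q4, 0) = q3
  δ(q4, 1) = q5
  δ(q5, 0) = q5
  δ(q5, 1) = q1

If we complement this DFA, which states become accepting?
Complement accept states = All states \ Original accept states
= {q0, q1, q2, q3, q4, q5} \ {q1, q2, q4}
{q0, q3, q5}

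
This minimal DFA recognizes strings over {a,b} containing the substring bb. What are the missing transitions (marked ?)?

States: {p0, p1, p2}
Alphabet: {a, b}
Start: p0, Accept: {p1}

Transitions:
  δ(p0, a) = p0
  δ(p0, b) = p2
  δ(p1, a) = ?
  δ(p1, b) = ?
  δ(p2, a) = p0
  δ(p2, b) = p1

From the language and accept set, identify what each state tracks — p0: no progress toward bb; p1: substring bb seen; p2: one trailing b.
Each missing δ(q, a) is the state matching the new tracked value after reading a.
δ(p1, a) = p1; δ(p1, b) = p1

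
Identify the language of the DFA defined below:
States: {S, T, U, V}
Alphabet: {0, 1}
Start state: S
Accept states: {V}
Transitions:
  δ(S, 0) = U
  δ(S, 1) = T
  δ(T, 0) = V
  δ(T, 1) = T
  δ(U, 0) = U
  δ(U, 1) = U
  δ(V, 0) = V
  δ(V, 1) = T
Testing a few strings:
  '100' → accept
  '11' → reject
  '0100' → reject
  '101' → reject
State roles: S=no input read; T=started with 1, last symbol 1; U=started with 0 (dead); V=started with 1, last symbol 0
All binary strings that start with 1 and end with 0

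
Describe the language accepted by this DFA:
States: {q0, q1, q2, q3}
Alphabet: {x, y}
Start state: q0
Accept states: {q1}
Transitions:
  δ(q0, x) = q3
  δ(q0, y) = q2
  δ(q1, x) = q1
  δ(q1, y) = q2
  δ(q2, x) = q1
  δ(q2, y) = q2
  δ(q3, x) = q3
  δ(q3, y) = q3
Testing a few strings:
  'xxy' → reject
  'y' → reject
  'x' → reject
  'yyxx' → accept
State roles: q0=no input read; q1=started with y, last symbol x; q2=started with y, last symbol y; q3=started with x (dead)
All strings over {x,y} that start with y and end with x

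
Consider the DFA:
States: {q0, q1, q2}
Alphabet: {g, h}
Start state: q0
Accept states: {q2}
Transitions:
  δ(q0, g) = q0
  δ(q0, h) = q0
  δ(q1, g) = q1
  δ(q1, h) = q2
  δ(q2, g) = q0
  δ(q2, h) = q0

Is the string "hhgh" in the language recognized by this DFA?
Processing string "hhgh":
  q0 --h--> q0
  q0 --h--> q0
  q0 --g--> q0
  q0 --h--> q0
Final state: q0
Accept states: {q2}
No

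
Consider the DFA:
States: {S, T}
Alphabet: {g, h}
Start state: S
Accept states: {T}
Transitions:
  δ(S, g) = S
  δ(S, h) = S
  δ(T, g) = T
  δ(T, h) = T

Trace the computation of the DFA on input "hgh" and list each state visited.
read 'h': S → S
  read 'g': S → S
  read 'h': S → S
S -> S -> S -> S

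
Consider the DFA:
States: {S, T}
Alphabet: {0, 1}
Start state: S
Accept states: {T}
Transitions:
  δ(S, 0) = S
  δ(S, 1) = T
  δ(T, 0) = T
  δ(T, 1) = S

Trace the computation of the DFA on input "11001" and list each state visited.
read '1': S → T
  read '1': T → S
  read '0': S → S
  read '0': S → S
  read '1': S → T
S -> T -> S -> S -> S -> T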